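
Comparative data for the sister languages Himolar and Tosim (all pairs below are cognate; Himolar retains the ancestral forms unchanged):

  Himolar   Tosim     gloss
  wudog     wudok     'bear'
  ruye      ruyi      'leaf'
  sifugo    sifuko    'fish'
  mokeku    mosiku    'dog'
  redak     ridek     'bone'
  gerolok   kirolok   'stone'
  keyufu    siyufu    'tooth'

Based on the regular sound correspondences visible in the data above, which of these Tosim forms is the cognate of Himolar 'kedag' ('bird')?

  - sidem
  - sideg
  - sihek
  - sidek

keyufu ~ siyufu — Himolar k corresponds to Tosim s word-initially before a front vowel.
mokeku ~ mosiku, redak ~ ridek — Himolar e corresponds to Tosim i after a consonant, before a consonant other than r, m, n, p, b, f, v.
redak ~ ridek — Himolar a corresponds to Tosim e after a consonant, before a consonant other than r, m, n, p, b, f, v.
wudog ~ wudok — Himolar g corresponds to Tosim k word-finally.
Applying these to Himolar 'kedag':
  kedag → sedag   (k→s word-initially before a front vowel)
  sedag → sidag   (e→i after a consonant, before a consonant other than r, m, n, p, b, f, v)
  sidag → sideg   (a→e after a consonant, before a consonant other than r, m, n, p, b, f, v)
  sideg → sidek   (g→k word-finally)
So the Tosim cognate is 'sidek'.

sidek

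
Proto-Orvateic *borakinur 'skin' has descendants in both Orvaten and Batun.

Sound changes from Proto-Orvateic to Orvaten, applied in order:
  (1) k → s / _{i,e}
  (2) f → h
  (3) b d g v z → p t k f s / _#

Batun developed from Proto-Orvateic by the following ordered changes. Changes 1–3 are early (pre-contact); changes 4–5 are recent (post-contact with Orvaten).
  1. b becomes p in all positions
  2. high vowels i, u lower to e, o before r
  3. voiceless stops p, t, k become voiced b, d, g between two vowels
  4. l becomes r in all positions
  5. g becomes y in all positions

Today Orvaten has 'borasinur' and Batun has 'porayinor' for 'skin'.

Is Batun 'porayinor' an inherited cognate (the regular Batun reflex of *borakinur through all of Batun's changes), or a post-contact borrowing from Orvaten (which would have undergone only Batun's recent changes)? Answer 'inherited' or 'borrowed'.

If inherited, *borakinur would pass through all of Batun's changes:
Batun: start from *borakinur.
  rule 1 (unconditioned shift): borakinur → porakinur
  rule 2 (pre-rhotic lowering): porakinur → porakinor
  rule 3 (intervocalic voicing): porakinor → poraginor
  rule 4: no change — poraginor
  rule 5 (unconditioned shift): poraginor → porayinor
  ⇒ Batun porayinor
If borrowed from Orvaten 'borasinur' after the early changes, it would undergo only the recent ones:
  rule 4 (unconditioned shift): no change (borasinur)
  rule 5 (unconditioned shift): no change (borasinur)
  ⇒ as a loan: borasinur
Batun 'porayinor' matches the inherited outcome exactly, so it is an inherited cognate, not a loan.

inherited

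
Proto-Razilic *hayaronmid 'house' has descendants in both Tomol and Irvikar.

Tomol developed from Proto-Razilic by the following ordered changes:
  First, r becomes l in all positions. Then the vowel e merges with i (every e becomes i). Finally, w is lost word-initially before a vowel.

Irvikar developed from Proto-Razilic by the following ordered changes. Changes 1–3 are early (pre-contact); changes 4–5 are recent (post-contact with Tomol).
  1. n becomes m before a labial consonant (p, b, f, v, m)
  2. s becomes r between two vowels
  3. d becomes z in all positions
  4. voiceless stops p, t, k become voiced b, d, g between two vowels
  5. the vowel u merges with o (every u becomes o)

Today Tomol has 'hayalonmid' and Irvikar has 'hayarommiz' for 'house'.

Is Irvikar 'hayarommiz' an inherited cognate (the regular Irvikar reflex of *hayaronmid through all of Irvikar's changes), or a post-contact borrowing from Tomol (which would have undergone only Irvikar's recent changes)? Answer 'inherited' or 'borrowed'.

If inherited, *hayaronmid would pass through all of Irvikar's changes:
Irvikar: *hayaronmid
  hayaronmid → hayarommid   [nasal place assimilation]
  hayarommid (rule 2 does not apply)
  hayarommid → hayarommiz   [unconditioned shift]
  hayarommiz (rule 4 does not apply)
  hayarommiz (rule 5 does not apply)
  giving Irvikar hayarommiz.
If borrowed from Tomol 'hayalonmid' after the early changes, it would undergo only the recent ones:
  rule 4 (intervocalic voicing): no change (hayalonmid)
  rule 5 (vowel merger): no change (hayalonmid)
  ⇒ as a loan: hayalonmid
Irvikar 'hayarommiz' matches the inherited outcome exactly, so it is an inherited cognate, not a loan.

inherited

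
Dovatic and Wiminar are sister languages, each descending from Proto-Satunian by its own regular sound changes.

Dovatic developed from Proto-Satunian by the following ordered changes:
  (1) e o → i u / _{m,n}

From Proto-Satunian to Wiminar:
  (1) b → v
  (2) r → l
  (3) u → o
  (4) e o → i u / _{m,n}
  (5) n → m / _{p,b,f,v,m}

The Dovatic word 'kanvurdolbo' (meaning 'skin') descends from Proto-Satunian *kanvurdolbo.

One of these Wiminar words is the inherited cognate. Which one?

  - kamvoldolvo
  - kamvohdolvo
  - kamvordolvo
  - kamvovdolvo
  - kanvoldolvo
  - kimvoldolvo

Wiminar: start from *kanvurdolbo.
  rule 1 (unconditioned shift): kanvurdolbo → kanvurdolvo
  rule 2 (unconditioned shift): kanvurdolvo → kanvuldolvo
  rule 3 (vowel merger): kanvuldolvo → kanvoldolvo
  rule 4: no change — kanvoldolvo
  rule 5 (nasal place assimilation): kanvoldolvo → kamvoldolvo
  ⇒ Wiminar kamvoldolvo
Only 'kamvoldolvo' matches the regular Wiminar development of *kanvurdolbo.

kamvoldolvo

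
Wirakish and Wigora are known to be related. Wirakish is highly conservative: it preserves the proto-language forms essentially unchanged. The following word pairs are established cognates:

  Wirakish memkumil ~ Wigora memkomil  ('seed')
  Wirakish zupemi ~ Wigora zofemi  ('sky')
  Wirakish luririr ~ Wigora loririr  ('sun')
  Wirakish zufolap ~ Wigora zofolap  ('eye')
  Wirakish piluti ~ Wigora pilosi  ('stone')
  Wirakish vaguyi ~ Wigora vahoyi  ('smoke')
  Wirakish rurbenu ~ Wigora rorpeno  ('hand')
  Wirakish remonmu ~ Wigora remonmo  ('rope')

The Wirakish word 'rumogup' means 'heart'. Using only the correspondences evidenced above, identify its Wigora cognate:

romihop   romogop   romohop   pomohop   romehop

romohop

memkumil ~ memkomil — Wirakish u corresponds to Wigora o after a consonant, before a nasal.
vaguyi ~ vahoyi — Wirakish g corresponds to Wigora h between vowels (before a back vowel).
zupemi ~ zofemi — Wirakish u corresponds to Wigora o after a consonant, before a labial obstruent.
Applying these to Wirakish 'rumogup':
  rumogup → romogup   (u→o after a consonant, before a nasal)
  romogup → romohup   (g→h between vowels (before a back vowel))
  romohup → romohop   (u→o after a consonant, before a labial obstruent)
So the Wigora cognate is 'romohop'.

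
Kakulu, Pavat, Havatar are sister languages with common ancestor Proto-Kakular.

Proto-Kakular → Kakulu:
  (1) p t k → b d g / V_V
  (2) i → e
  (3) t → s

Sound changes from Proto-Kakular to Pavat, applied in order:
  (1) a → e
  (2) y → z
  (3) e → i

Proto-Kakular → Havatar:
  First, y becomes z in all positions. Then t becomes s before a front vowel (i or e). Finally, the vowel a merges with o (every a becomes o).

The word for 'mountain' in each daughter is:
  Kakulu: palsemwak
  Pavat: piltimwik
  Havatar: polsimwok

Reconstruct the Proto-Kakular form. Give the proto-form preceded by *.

*paltimwak

Position 2: Kakulu has a, Pavat has i, Havatar has o. Kakulu preserves a here (none of its changes turn any other segment into a), so the proto-segment is *a.
Position 4: Kakulu has s, Pavat has t, Havatar has s. Pavat preserves t here (none of its changes turn any other segment into t), so the proto-segment is *t.
This points to *paltimwak. Verify forward in each daughter:
Kakulu: start from *paltimwak.
  rule 1: no change — paltimwak
  rule 2 (vowel merger): paltimwak → paltemwak
  rule 3 (unconditioned shift): paltemwak → palsemwak
  ⇒ Kakulu palsemwak
Pavat: *paltimwak
  paltimwak → peltimwek   [vowel merger]
  peltimwek (rule 2 does not apply)
  peltimwek → piltimwik   [vowel merger]
  giving Pavat piltimwik.
Havatar: *paltimwak > palsimwak > polsimwok  (by palatalisation, vowel merger)
Only *paltimwak yields all of Kakulu palsemwak, Pavat piltimwik, Havatar polsimwok.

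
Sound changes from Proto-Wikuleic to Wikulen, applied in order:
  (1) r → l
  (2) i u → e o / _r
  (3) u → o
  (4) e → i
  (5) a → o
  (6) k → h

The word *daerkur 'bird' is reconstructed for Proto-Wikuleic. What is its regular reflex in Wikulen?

Wikulen: start from *daerkur.
  rule 1 (unconditioned shift): daerkur → daelkul
  rule 2: no change — daelkul
  rule 3 (vowel merger): daelkul → daelkol
  rule 4 (vowel merger): daelkol → dailkol
  rule 5 (vowel merger): dailkol → doilkol
  rule 6 (unconditioned shift): doilkol → doilhol
  ⇒ Wikulen doilhol

doilhol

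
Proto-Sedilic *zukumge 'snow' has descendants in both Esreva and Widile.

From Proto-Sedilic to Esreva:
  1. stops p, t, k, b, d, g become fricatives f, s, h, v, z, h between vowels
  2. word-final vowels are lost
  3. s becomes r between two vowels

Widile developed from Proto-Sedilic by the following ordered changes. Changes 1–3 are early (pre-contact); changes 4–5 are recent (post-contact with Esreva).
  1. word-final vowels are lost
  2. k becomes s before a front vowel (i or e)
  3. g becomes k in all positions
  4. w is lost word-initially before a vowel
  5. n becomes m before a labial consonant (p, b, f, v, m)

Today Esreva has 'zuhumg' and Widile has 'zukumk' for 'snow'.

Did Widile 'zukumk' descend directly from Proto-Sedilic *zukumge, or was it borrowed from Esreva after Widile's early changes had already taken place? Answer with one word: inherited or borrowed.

If inherited, *zukumge would pass through all of Widile's changes:
Widile: *zukumge
  zukumge → zukumg   [apocope]
  zukumg (rule 2 does not apply)
  zukumg → zukumk   [unconditioned shift]
  zukumk (rule 4 does not apply)
  zukumk (rule 5 does not apply)
  giving Widile zukumk.
If borrowed from Esreva 'zuhumg' after the early changes, it would undergo only the recent ones:
  rule 4 (glide loss): no change (zuhumg)
  rule 5 (nasal place assimilation): no change (zuhumg)
  ⇒ as a loan: zuhumg
Widile 'zukumk' matches the inherited outcome exactly, so it is an inherited cognate, not a loan.

inherited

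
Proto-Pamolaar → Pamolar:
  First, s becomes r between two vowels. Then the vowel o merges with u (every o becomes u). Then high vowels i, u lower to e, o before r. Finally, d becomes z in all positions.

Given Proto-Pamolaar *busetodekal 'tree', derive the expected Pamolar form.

boretuzekal

Pamolar: start from *busetodekal.
  rule 1 (rhotacism): busetodekal → buretodekal
  rule 2 (vowel merger): buretodekal → buretudekal
  rule 3 (pre-rhotic lowering): buretudekal → boretudekal
  rule 4 (unconditioned shift): boretudekal → boretuzekal
  ⇒ Pamolar boretuzekal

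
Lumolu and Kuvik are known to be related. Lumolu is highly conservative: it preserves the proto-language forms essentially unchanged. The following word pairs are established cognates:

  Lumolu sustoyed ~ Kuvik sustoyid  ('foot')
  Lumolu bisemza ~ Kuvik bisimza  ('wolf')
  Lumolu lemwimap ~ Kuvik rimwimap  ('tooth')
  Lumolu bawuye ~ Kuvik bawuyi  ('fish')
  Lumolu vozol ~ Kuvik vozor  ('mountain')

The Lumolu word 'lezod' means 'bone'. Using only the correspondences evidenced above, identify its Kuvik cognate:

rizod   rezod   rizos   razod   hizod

lemwimap ~ rimwimap — Lumolu l corresponds to Kuvik r word-initially before a front vowel.
sustoyed ~ sustoyid — Lumolu e corresponds to Kuvik i after a consonant, before a consonant other than r, m, n, p, b, f, v.
Applying these to Lumolu 'lezod':
  lezod → rezod   (l→r word-initially before a front vowel)
  rezod → rizod   (e→i after a consonant, before a consonant other than r, m, n, p, b, f, v)
So the Kuvik cognate is 'rizod'.

rizod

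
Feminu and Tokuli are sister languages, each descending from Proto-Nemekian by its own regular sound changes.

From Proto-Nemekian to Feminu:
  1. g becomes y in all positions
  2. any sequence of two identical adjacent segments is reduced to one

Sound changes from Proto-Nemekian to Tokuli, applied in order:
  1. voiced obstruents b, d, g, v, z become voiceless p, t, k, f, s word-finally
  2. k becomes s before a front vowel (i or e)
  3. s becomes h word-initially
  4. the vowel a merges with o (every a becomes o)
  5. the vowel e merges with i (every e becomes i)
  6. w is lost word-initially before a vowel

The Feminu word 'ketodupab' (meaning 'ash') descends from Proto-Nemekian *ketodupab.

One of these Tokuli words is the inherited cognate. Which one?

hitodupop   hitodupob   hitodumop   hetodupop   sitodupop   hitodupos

hitodupop

Tokuli: *ketodupab > ketodupap > setodupap > hetodupap > hetodupop > hitodupop  (by final devoicing, palatalisation, debuccalisation, vowel merger, vowel merger)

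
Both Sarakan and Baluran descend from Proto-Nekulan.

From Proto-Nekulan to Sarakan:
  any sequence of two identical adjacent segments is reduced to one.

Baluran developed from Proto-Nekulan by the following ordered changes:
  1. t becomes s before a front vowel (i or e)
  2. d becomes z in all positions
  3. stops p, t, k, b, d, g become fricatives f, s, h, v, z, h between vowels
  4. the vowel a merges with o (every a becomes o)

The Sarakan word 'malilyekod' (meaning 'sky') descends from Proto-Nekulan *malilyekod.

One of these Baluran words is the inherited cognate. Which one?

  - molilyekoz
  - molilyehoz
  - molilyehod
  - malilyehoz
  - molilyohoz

molilyehoz

Baluran: *malilyekod > malilyekoz > malilyehoz > molilyehoz  (by unconditioned shift, intervocalic lenition, vowel merger)
Among the options, 'molilyehoz' alone shows every Baluran change applied in order.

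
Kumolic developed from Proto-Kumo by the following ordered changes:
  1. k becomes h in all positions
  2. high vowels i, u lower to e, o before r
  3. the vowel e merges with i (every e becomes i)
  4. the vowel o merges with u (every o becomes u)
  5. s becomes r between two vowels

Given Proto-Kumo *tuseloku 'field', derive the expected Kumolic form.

turiluhu

Kumolic: *tuseloku
  tuseloku → tuselohu   [unconditioned shift]
  tuselohu (rule 2 does not apply)
  tuselohu → tusilohu   [vowel merger]
  tusilohu → tusiluhu   [vowel merger]
  tusiluhu → turiluhu   [rhotacism]
  giving Kumolic turiluhu.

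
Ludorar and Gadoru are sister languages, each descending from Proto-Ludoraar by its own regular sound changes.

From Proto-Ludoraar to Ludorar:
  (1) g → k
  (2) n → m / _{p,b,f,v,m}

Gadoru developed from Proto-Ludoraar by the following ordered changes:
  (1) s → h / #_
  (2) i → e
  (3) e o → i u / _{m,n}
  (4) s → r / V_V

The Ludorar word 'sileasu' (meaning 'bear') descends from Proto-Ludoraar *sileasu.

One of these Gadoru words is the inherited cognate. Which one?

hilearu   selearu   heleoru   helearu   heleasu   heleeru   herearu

Gadoru: *sileasu > hileasu > heleasu > helearu  (by debuccalisation, vowel merger, rhotacism)
Among the options, 'helearu' alone shows every Gadoru change applied in order.

helearu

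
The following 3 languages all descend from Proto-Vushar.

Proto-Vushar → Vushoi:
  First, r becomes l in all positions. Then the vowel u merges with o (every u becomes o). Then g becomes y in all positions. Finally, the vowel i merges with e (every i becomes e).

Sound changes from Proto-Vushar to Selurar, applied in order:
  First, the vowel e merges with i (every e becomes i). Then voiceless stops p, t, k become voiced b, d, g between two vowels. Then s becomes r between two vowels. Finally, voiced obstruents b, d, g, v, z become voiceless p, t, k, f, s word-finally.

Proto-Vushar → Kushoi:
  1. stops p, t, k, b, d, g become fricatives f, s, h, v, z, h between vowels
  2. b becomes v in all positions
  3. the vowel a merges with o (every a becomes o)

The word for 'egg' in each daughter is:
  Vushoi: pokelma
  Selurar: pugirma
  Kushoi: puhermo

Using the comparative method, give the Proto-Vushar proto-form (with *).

*pukerma

Position 7: Vushoi has a, Selurar has a, Kushoi has o. Vushoi preserves a here (none of its changes turn any other segment into a), so the proto-segment is *a.
Position 5: Vushoi has l, Selurar has r, Kushoi has r. Kushoi preserves r here (none of its changes turn any other segment into r), so the proto-segment is *r.
Continuing position by position gives *pukerma; check it forward:
Vushoi: *pukerma > pukelma > pokelma  (by unconditioned shift, vowel merger)
Selurar: *pukerma > pukirma > pugirma  (by vowel merger, intervocalic voicing)
Kushoi: start from *pukerma.
  rule 1 (intervocalic lenition): pukerma → puherma
  rule 2: no change — puherma
  rule 3 (vowel merger): puherma → puhermo
  ⇒ Kushoi puhermo
Only *pukerma yields all of Vushoi pokelma, Selurar pugirma, Kushoi puhermo.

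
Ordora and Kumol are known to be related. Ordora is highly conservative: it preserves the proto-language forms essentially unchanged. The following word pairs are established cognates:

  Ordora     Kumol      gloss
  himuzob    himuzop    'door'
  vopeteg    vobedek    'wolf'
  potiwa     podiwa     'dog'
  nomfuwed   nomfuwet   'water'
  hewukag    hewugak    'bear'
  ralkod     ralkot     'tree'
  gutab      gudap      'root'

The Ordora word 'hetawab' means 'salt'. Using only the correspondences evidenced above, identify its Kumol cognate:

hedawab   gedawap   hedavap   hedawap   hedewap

hedawap

gutab ~ gudap — Ordora t corresponds to Kumol d between vowels (before a back vowel).
himuzob ~ himuzop, gutab ~ gudap — Ordora b corresponds to Kumol p word-finally.
Applying these to Ordora 'hetawab':
  hetawab → hedawab   (t→d between vowels (before a back vowel))
  hedawab → hedawap   (b→p word-finally)
So the Kumol cognate is 'hedawap'.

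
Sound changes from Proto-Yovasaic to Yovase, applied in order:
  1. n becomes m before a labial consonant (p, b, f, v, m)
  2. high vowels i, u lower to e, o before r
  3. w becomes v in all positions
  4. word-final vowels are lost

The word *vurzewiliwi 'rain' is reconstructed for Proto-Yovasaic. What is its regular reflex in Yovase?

vorzeviliv

Yovase: *vurzewiliwi > vorzewiliwi > vorzevilivi > vorzeviliv  (by pre-rhotic lowering, unconditioned shift, apocope)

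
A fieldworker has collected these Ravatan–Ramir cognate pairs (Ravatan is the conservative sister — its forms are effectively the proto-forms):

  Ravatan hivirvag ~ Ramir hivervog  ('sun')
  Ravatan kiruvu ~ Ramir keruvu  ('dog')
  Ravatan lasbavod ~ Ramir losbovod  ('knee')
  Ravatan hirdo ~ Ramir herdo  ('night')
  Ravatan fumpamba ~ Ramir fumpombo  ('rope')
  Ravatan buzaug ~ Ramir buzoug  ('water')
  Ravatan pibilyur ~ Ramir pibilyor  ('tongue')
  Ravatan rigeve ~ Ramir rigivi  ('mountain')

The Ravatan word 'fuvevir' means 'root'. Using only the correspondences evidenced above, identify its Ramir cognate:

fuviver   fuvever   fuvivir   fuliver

rigeve ~ rigivi — Ravatan e corresponds to Ramir i after a consonant, before a labial obstruent.
hivirvag ~ hivervog, kiruvu ~ keruvu — Ravatan i corresponds to Ramir e after a consonant, before r.
Applying these to Ravatan 'fuvevir':
  fuvevir → fuvivir   (e→i after a consonant, before a labial obstruent)
  fuvivir → fuviver   (i→e after a consonant, before r)
So the Ramir cognate is 'fuviver'.

fuviver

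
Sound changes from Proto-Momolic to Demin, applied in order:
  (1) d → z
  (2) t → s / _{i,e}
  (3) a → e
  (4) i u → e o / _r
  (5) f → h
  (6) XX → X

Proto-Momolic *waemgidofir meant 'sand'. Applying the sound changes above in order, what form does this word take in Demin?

Demin: *waemgidofir > waemgizofir > weemgizofir > weemgizofer > weemgizoher > wemgizoher  (by unconditioned shift, vowel merger, pre-rhotic lowering, unconditioned shift, degemination)

wemgizoher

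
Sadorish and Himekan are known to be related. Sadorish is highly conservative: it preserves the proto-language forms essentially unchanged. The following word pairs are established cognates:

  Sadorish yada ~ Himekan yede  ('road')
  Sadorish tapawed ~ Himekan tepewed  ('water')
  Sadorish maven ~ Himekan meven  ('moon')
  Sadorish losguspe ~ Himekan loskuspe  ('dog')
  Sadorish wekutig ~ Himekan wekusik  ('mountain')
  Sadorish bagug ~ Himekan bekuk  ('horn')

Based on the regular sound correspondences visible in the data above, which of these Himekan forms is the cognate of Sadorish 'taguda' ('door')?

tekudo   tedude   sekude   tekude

tekude

yada ~ yede, tapawed ~ tepewed — Sadorish a corresponds to Himekan e after a consonant, before a consonant other than r, m, n, p, b, f, v.
bagug ~ bekuk — Sadorish g corresponds to Himekan k between vowels (before a back vowel).
yada ~ yede — Sadorish a corresponds to Himekan e word-finally.
Applying these to Sadorish 'taguda':
  taguda → teguda   (a→e after a consonant, before a consonant other than r, m, n, p, b, f, v)
  teguda → tekuda   (g→k between vowels (before a back vowel))
  tekuda → tekude   (a→e word-finally)
So the Himekan cognate is 'tekude'.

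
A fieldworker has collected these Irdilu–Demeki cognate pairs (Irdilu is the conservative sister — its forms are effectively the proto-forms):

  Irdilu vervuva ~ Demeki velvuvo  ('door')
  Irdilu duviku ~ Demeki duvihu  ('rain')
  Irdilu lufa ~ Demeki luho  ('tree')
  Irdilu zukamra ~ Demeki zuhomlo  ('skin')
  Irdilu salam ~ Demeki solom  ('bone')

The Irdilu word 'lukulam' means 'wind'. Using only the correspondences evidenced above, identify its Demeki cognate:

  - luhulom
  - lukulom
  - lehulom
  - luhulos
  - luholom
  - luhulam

duviku ~ duvihu — Irdilu k corresponds to Demeki h between vowels (before a back vowel).
zukamra ~ zuhomlo, salam ~ solom — Irdilu a corresponds to Demeki o after a consonant, before a nasal.
Applying these to Irdilu 'lukulam':
  lukulam → luhulam   (k→h between vowels (before a back vowel))
  luhulam → luhulom   (a→o after a consonant, before a nasal)
So the Demeki cognate is 'luhulom'.

luhulom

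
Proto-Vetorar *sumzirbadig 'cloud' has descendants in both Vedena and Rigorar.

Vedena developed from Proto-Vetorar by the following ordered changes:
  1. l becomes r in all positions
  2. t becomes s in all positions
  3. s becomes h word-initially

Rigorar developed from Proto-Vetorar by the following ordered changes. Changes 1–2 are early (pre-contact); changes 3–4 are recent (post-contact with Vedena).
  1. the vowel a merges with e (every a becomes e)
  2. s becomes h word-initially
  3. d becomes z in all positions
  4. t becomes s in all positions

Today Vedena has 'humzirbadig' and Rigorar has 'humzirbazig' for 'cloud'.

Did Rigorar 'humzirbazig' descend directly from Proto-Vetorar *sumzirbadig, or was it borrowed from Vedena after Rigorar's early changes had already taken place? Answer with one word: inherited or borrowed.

If inherited, *sumzirbadig would pass through all of Rigorar's changes:
Rigorar: *sumzirbadig > sumzirbedig > humzirbedig > humzirbezig  (by vowel merger, debuccalisation, unconditioned shift)
If borrowed from Vedena 'humzirbadig' after the early changes, it would undergo only the recent ones:
  rule 3 (unconditioned shift): humzirbadig → humzirbazig
  rule 4 (unconditioned shift): no change (humzirbazig)
  ⇒ as a loan: humzirbazig
Rigorar 'humzirbazig' matches the loan outcome 'humzirbazig', not the inherited 'humzirbezig' — it skipped the early Rigorar changes, so it was borrowed from Vedena.

borrowed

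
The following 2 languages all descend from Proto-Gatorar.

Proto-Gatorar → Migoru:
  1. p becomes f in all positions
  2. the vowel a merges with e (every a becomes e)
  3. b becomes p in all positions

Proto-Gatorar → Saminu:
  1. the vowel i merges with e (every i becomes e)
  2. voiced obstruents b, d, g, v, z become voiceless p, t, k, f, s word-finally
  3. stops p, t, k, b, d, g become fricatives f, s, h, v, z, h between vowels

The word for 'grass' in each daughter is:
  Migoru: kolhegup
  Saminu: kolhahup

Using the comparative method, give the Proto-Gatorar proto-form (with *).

*kolhagub

Position 5: Migoru has e, Saminu has a. Saminu preserves a here (none of its changes turn any other segment into a), so the proto-segment is *a.
Position 6: Migoru has g, Saminu has h. Migoru preserves g here (none of its changes turn any other segment into g), so the proto-segment is *g.
Verify the candidate proto-form against each daughter:
Migoru: *kolhagub > kolhegub > kolhegup  (by vowel merger, unconditioned shift)
Saminu: *kolhagub > kolhagup > kolhahup  (by final devoicing, intervocalic lenition)
*kolhagub is the unique common source.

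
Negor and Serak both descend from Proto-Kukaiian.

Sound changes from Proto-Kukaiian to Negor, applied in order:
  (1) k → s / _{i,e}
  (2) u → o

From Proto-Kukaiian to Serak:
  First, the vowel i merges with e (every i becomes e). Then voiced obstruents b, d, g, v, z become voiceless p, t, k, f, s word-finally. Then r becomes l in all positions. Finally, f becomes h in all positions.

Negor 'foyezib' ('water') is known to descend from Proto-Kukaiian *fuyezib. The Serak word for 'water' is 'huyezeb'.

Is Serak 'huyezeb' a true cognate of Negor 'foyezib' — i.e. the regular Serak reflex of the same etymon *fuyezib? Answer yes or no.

no

Derive the expected Serak reflex of *fuyezib:
Serak: *fuyezib
  fuyezib → fuyezeb   [vowel merger]
  fuyezeb → fuyezep   [final devoicing]
  fuyezep (rule 3 does not apply)
  fuyezep → huyezep   [unconditioned shift]
  giving Serak huyezep.
The regular Serak reflex would be 'huyezep', but the attested form is 'huyezeb'. The correspondence is irregular, so they are not cognates (the Serak form has a different source).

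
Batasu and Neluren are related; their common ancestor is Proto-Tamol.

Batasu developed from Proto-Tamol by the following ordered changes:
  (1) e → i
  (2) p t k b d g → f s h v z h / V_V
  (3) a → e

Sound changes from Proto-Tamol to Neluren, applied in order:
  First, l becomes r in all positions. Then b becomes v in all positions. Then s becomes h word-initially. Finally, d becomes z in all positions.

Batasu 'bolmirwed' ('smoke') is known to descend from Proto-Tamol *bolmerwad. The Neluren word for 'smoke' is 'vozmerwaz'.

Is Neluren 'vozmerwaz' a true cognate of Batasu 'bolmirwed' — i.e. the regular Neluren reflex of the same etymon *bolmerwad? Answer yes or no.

Derive the expected Neluren reflex of *bolmerwad:
Neluren: *bolmerwad
  bolmerwad → bormerwad   [unconditioned shift]
  bormerwad → vormerwad   [unconditioned shift]
  vormerwad (rule 3 does not apply)
  vormerwad → vormerwaz   [unconditioned shift]
  giving Neluren vormerwaz.
The regular Neluren reflex would be 'vormerwaz', but the attested form is 'vozmerwaz'. The correspondence is irregular, so they are not cognates (the Neluren form has a different source).

no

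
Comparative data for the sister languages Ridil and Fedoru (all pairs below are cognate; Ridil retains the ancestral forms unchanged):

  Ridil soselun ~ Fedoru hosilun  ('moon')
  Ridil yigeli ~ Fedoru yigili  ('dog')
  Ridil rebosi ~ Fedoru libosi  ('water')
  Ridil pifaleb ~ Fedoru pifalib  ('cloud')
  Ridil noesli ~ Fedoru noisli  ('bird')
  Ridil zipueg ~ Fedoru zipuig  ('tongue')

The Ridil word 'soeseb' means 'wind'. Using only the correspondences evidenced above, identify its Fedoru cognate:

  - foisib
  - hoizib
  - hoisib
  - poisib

soselun ~ hosilun — Ridil s corresponds to Fedoru h word-initially before a back vowel.
noesli ~ noisli, zipueg ~ zipuig — Ridil e corresponds to Fedoru i after a vowel, before a consonant other than r, m, n, p, b, f, v.
rebosi ~ libosi, pifaleb ~ pifalib — Ridil e corresponds to Fedoru i after a consonant, before a labial obstruent.
Applying these to Ridil 'soeseb':
  soeseb → hoeseb   (s→h word-initially before a back vowel)
  hoeseb → hoiseb   (e→i after a vowel, before a consonant other than r, m, n, p, b, f, v)
  hoiseb → hoisib   (e→i after a consonant, before a labial obstruent)
So the Fedoru cognate is 'hoisib'.

hoisib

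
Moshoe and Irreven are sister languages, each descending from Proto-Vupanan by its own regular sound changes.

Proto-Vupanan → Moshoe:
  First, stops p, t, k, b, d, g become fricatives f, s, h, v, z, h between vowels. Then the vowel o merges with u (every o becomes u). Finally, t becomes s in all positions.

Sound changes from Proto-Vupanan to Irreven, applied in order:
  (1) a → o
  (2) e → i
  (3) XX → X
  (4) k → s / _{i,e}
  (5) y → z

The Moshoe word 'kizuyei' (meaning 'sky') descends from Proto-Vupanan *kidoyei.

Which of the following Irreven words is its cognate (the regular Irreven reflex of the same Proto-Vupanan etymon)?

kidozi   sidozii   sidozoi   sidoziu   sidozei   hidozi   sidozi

sidozi

Irreven: *kidoyei > kidoyii > kidoyi > sidoyi > sidozi  (by vowel merger, degemination, palatalisation, unconditioned shift)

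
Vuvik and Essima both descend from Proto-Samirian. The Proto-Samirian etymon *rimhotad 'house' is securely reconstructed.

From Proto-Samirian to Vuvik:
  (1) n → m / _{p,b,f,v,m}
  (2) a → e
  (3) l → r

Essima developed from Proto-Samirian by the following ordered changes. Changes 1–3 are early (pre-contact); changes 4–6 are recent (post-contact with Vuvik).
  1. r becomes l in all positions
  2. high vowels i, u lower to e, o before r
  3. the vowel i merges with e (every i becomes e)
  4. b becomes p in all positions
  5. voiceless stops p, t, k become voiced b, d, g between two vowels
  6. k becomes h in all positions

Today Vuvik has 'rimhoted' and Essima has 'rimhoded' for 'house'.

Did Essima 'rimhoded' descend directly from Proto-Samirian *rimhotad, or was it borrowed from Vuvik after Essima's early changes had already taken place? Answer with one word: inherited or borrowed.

borrowed

If inherited, *rimhotad would pass through all of Essima's changes:
Essima: start from *rimhotad.
  rule 1 (unconditioned shift): rimhotad → limhotad
  rule 2: no change — limhotad
  rule 3 (vowel merger): limhotad → lemhotad
  rule 4: no change — lemhotad
  rule 5 (intervocalic voicing): lemhotad → lemhodad
  rule 6: no change — lemhodad
  ⇒ Essima lemhodad
If borrowed from Vuvik 'rimhoted' after the early changes, it would undergo only the recent ones:
  rule 4 (unconditioned shift): no change (rimhoted)
  rule 5 (intervocalic voicing): rimhoted → rimhoded
  rule 6 (unconditioned shift): no change (rimhoded)
  ⇒ as a loan: rimhoded
Essima 'rimhoded' matches the loan outcome 'rimhoded', not the inherited 'lemhodad' — it skipped the early Essima changes, so it was borrowed from Vuvik.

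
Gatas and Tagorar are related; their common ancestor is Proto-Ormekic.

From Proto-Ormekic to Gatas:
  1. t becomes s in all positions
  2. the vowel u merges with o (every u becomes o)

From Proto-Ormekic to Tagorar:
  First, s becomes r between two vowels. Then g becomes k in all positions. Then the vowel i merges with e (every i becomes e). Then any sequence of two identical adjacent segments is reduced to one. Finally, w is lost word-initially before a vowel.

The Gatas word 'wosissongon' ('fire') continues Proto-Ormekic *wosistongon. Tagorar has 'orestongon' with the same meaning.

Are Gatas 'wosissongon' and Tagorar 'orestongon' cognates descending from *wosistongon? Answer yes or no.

no

Derive the expected Tagorar reflex of *wosistongon:
Tagorar: start from *wosistongon.
  rule 1 (rhotacism): wosistongon → woristongon
  rule 2 (unconditioned shift): woristongon → woristonkon
  rule 3 (vowel merger): woristonkon → worestonkon
  rule 4: no change — worestonkon
  rule 5 (glide loss): worestonkon → orestonkon
  ⇒ Tagorar orestonkon
The regular Tagorar reflex would be 'orestonkon', but the attested form is 'orestongon'. The correspondence is irregular, so they are not cognates (the Tagorar form has a different source).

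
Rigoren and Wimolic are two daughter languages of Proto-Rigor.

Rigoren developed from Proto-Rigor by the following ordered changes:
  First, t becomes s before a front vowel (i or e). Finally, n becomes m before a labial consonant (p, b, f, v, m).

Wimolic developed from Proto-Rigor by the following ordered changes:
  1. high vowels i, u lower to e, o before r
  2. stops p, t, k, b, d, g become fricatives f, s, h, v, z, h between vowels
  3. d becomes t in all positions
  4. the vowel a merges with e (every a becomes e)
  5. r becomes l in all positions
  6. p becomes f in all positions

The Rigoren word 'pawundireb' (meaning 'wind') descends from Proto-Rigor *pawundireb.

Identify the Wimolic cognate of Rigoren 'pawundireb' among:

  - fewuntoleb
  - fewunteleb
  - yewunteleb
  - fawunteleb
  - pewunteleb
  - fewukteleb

Wimolic: *pawundireb
  pawundireb → pawundereb   [pre-rhotic lowering]
  pawundereb (rule 2 does not apply)
  pawundereb → pawuntereb   [unconditioned shift]
  pawuntereb → pewuntereb   [vowel merger]
  pewuntereb → pewunteleb   [unconditioned shift]
  pewunteleb → fewunteleb   [unconditioned shift]
  giving Wimolic fewunteleb.

fewunteleb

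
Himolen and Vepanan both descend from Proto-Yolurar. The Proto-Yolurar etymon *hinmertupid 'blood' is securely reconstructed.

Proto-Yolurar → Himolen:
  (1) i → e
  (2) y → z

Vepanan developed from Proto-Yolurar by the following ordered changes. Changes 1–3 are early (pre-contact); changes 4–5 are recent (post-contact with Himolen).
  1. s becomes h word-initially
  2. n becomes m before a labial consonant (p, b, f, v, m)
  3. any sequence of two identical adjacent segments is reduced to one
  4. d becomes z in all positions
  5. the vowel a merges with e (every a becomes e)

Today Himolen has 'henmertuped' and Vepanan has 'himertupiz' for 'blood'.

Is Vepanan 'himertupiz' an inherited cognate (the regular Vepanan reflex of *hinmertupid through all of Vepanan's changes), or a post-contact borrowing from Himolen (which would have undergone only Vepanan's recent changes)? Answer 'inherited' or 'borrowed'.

inherited

If inherited, *hinmertupid would pass through all of Vepanan's changes:
Vepanan: start from *hinmertupid.
  rule 1: no change — hinmertupid
  rule 2 (nasal place assimilation): hinmertupid → himmertupid
  rule 3 (degemination): himmertupid → himertupid
  rule 4 (unconditioned shift): himertupid → himertupiz
  rule 5: no change — himertupiz
  ⇒ Vepanan himertupiz
If borrowed from Himolen 'henmertuped' after the early changes, it would undergo only the recent ones:
  rule 4 (unconditioned shift): henmertuped → henmertupez
  rule 5 (vowel merger): no change (henmertupez)
  ⇒ as a loan: henmertupez
Vepanan 'himertupiz' matches the inherited outcome exactly, so it is an inherited cognate, not a loan.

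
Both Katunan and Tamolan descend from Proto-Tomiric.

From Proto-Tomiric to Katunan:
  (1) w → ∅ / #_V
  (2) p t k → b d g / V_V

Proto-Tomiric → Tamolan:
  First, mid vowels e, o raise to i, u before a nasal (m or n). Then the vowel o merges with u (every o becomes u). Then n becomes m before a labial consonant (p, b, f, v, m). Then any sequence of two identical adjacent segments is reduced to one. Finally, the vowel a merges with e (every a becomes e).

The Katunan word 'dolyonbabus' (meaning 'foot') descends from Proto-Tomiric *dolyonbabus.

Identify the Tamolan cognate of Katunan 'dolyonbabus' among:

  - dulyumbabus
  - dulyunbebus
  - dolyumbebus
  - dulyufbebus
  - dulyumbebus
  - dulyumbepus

dulyumbebus

Tamolan: *dolyonbabus > dolyunbabus > dulyunbabus > dulyumbabus > dulyumbebus  (by pre-nasal raising, vowel merger, nasal place assimilation, vowel merger)
Only 'dulyumbebus' matches the regular Tamolan development of *dolyonbabus.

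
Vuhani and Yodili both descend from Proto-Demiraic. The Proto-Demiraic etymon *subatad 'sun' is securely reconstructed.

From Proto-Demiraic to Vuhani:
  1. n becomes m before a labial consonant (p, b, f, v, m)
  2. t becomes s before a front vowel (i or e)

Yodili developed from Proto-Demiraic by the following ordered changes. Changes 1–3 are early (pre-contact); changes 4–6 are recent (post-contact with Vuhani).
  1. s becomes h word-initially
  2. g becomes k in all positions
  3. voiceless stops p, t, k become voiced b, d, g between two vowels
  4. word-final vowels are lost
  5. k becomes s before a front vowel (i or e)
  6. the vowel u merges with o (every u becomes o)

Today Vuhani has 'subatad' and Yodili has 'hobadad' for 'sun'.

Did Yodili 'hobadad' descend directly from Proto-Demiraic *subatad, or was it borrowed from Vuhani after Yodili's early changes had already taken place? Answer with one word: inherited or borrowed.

inherited

If inherited, *subatad would pass through all of Yodili's changes:
Yodili: *subatad
  subatad → hubatad   [debuccalisation]
  hubatad (rule 2 does not apply)
  hubatad → hubadad   [intervocalic voicing]
  hubadad (rule 4 does not apply)
  hubadad (rule 5 does not apply)
  hubadad → hobadad   [vowel merger]
  giving Yodili hobadad.
If borrowed from Vuhani 'subatad' after the early changes, it would undergo only the recent ones:
  rule 4 (apocope): no change (subatad)
  rule 5 (palatalisation): no change (subatad)
  rule 6 (vowel merger): subatad → sobatad
  ⇒ as a loan: sobatad
Yodili 'hobadad' matches the inherited outcome exactly, so it is an inherited cognate, not a loan.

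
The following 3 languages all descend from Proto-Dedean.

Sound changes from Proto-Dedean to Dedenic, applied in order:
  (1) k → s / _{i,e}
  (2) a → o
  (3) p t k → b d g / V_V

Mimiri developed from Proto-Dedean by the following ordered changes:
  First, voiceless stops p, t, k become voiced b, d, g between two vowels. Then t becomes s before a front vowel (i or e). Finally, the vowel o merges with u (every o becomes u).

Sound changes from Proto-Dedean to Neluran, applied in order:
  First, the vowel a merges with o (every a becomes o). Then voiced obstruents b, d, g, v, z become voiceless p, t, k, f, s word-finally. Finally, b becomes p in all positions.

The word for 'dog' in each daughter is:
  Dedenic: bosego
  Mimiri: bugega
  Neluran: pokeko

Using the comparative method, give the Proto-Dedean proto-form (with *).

*bokeka

Position 5: Dedenic has g, Mimiri has g, Neluran has k. Taking the neighbouring segments as reconstructed: Dedenic g could go back to *k or *g; Mimiri g could go back to *k or *g; Neluran k can only go back to *k — the one source consistent with every daughter is *k.
Position 2: Dedenic has o, Mimiri has u, Neluran has o. Taking the neighbouring segments as reconstructed: Dedenic o could go back to *a or *o; Mimiri u could go back to *o or *u; Neluran o could go back to *a or *o — the one source consistent with every daughter is *o.
Position 1: Dedenic has b, Mimiri has b, Neluran has p. Taking the neighbouring segments as reconstructed: Dedenic b can only go back to *b; Mimiri b can only go back to *b; Neluran p could go back to *p or *b — the one source consistent with every daughter is *b.
This points to *bokeka. Verify forward in each daughter:
Dedenic: *bokeka
  bokeka → boseka   [palatalisation]
  boseka → boseko   [vowel merger]
  boseko → bosego   [intervocalic voicing]
  giving Dedenic bosego.
Mimiri: start from *bokeka.
  rule 1 (intervocalic voicing): bokeka → bogega
  rule 2: no change — bogega
  rule 3 (vowel merger): bogega → bugega
  ⇒ Mimiri bugega
Neluran: *bokeka
  bokeka → bokeko   [vowel merger]
  bokeko (rule 2 does not apply)
  bokeko → pokeko   [unconditioned shift]
  giving Neluran pokeko.
No other proto-form is consistent with every reflex, so the reconstruction is *bokeka.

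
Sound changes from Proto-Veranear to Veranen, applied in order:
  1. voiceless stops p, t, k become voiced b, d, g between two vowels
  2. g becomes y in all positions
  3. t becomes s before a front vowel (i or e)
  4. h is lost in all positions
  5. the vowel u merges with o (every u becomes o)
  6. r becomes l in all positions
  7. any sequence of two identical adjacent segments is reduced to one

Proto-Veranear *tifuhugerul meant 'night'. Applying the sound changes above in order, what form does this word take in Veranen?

Veranen: *tifuhugerul
  tifuhugerul (rule 1 does not apply)
  tifuhugerul → tifuhuyerul   [unconditioned shift]
  tifuhuyerul → sifuhuyerul   [palatalisation]
  sifuhuyerul → sifuuyerul   [h-loss]
  sifuuyerul → sifooyerol   [vowel merger]
  sifooyerol → sifooyelol   [unconditioned shift]
  sifooyelol → sifoyelol   [degemination]
  giving Veranen sifoyelol.

sifoyelol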